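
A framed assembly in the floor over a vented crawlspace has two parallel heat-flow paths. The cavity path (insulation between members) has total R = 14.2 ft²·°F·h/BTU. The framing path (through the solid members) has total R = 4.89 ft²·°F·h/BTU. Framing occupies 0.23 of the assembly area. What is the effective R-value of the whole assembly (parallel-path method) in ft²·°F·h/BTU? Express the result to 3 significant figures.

U_eff = 0.77/14.2 + 0.23/4.89 = 0.05423 + 0.04703 = 0.1013
R_eff = 1/U_eff = 9.876 ft²·°F·h/BTU

9.88 ft²·°F·h/BTU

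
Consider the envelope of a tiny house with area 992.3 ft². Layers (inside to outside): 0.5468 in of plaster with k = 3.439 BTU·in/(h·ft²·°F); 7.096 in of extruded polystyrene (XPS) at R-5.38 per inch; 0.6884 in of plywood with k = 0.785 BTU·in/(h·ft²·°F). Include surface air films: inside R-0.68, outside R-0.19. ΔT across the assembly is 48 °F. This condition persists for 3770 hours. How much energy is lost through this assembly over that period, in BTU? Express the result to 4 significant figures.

4480000 BTU

0.5468/3.439 = 0.159
7.096 × 5.38 = 38.176
0.6884/0.785 = 0.87694
R_total = 0.68 + 0.159 + 38.176 + 0.87694 + 0.19 = 40.082 ft²·°F·h/BTU
Q = 992.3 × 48 / 40.082 = 1188.3 BTU/h
E = 1188.3 × 3770 = 4479900 BTU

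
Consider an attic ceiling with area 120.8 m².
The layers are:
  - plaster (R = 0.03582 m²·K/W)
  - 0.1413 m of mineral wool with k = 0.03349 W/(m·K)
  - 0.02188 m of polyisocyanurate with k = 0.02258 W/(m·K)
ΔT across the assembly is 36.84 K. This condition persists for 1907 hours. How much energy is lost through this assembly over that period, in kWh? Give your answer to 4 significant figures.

0.1413/0.03349 = 4.2192
0.02188/0.02258 = 0.969
R_total = 0.03582 + 4.2192 + 0.969 = 5.224 m²·K/W
Q = 120.8 × 36.84 / 5.224 = 851.89 W
E = 851.89 W × 1907 h / 1000 = 1624.6 kWh

1625 kWh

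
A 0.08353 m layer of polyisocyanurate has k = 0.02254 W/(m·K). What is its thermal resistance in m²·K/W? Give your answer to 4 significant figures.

3.706 m²·K/W

R = L/k = 0.08353/0.02254 = 3.7059 m²·K/W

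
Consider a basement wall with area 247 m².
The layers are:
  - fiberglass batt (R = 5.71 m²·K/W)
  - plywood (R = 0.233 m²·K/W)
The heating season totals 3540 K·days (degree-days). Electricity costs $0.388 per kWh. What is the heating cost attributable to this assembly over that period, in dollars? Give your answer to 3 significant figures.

1370 dollars

R_total = 5.71 + 0.233 = 5.943 m²·K/W
E = A × HDD × 24 / R / 1000 = 247 × 3540 × 24 / 5.943 / 1000 = 3531 kWh
Cost = 3531 × 0.388 = $1370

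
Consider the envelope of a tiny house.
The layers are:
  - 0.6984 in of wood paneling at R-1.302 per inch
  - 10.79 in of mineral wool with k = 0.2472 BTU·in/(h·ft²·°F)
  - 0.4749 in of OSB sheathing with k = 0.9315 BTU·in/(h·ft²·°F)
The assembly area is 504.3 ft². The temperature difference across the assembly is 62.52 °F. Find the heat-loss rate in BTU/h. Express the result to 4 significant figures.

0.6984 × 1.302 = 0.90932
10.79/0.2472 = 43.649
0.4749/0.9315 = 0.50982
R_total = 0.90932 + 43.649 + 0.50982 = 45.068 ft²·°F·h/BTU
Q = A·ΔT/R = 504.3 × 62.52 / 45.068 = 699.58 BTU/h

699.6 BTU/h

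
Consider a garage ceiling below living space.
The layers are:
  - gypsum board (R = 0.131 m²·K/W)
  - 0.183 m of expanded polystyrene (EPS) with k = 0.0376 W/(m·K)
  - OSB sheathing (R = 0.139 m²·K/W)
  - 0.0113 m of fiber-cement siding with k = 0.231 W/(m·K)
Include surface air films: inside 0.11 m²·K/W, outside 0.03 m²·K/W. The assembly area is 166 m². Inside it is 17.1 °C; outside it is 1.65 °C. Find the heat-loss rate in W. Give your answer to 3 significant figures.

482 W

0.183/0.0376 = 4.867
0.0113/0.231 = 0.04892
R_total = 0.11 + 0.131 + 4.867 + 0.139 + 0.04892 + 0.03 = 5.326 m²·K/W
Q = A·ΔT/R = 166 × (17.1 − 1.65) / 5.326 = 481.5 W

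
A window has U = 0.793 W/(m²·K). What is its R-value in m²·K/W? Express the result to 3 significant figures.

R = 1/U = 1/0.793 = 1.261

1.26 m²·K/W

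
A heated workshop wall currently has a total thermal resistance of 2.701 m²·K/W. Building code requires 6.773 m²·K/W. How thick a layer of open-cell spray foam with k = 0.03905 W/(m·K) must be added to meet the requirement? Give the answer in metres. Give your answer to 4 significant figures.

ΔR = 6.773 − 2.701 = 4.072 m²·K/W
L = ΔR × k = 4.072 × 0.03905 = 0.15901 m

0.1590 m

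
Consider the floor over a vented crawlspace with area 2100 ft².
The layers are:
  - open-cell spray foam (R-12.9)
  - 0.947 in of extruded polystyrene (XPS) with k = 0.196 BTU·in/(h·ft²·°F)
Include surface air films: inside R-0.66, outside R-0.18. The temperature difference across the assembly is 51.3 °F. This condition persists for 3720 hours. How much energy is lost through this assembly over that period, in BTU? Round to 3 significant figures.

21600000 BTU

0.947/0.196 = 4.832
R_total = 0.66 + 12.9 + 4.832 + 0.18 = 18.57 ft²·°F·h/BTU
Q = 2100 × 51.3 / 18.57 = 5801 BTU/h
E = 5801 × 3720 = 21580000 BTU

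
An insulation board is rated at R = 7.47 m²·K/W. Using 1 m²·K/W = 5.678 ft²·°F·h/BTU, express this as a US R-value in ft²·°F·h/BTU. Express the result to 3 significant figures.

42.4 ft²·°F·h/BTU

R_US = 7.47 × 5.678 = 42.41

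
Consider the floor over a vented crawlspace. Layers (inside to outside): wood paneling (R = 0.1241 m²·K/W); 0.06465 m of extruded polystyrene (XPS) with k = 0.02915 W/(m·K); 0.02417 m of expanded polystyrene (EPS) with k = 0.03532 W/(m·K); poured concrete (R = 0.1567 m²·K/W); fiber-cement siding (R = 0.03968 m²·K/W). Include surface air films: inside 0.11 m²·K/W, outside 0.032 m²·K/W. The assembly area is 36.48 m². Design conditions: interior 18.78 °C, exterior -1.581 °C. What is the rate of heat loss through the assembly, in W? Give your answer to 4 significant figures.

220.8 W

0.06465/0.02915 = 2.2178
0.02417/0.03532 = 0.68431
R_total = 0.11 + 0.1241 + 2.2178 + 0.68431 + 0.1567 + 0.03968 + 0.032 = 3.3646 m²·K/W
Q = A·ΔT/R = 36.48 × (18.78 − (-1.581)) / 3.3646 = 220.76 W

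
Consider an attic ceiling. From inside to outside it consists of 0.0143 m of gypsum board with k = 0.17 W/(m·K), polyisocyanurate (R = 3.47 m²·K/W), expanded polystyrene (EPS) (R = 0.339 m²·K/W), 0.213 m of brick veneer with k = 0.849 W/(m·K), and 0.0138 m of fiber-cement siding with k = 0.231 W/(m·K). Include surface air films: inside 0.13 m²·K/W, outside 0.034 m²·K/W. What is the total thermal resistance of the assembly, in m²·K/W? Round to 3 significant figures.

0.0143/0.17 = 0.08412
0.213/0.849 = 0.2509
0.0138/0.231 = 0.05974
R_total = 0.13 + 0.08412 + 3.47 + 0.339 + 0.2509 + 0.05974 + 0.034 = 4.368 m²·K/W

4.37 m²·K/W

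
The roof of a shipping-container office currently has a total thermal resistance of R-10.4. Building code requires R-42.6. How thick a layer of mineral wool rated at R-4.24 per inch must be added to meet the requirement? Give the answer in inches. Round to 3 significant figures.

ΔR = 42.6 − 10.4 = 32.2 ft²·°F·h/BTU
L = ΔR / (R/in) = 32.2/4.24 = 7.594 in

7.59 in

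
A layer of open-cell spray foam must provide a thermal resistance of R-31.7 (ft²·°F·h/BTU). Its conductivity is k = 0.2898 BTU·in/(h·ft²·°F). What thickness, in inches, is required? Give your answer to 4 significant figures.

L = R × k = 31.7 × 0.2898 = 9.1867 in

9.187 in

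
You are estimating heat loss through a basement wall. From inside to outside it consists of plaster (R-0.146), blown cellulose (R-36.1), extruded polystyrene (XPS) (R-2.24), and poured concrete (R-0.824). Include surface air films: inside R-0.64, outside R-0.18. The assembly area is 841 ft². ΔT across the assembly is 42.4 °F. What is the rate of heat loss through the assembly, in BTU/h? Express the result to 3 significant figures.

R_total = 0.64 + 0.146 + 36.1 + 2.24 + 0.824 + 0.18 = 40.13 ft²·°F·h/BTU
Q = A·ΔT/R = 841 × 42.4 / 40.13 = 888.6 BTU/h

889 BTU/h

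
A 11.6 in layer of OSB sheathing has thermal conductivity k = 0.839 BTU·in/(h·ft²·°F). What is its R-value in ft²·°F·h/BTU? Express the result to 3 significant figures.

R = L/k = 11.6/0.839 = 13.83 ft²·°F·h/BTU

13.8 ft²·°F·h/BTU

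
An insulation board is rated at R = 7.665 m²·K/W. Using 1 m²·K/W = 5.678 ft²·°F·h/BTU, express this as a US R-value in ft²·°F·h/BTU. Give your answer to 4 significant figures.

R_US = 7.665 × 5.678 = 43.522

43.52 ft²·°F·h/BTU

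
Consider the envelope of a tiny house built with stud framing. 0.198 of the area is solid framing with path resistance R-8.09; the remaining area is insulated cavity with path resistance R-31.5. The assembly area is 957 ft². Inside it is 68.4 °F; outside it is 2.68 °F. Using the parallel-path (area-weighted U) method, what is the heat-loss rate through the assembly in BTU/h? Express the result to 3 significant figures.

3140 BTU/h

U_eff = 0.802/31.5 + 0.198/8.09 = 0.02546 + 0.02447 = 0.04993
R_eff = 1/U_eff = 20.03 ft²·°F·h/BTU
Q = 957 × (68.4 − 2.68) / 20.03 = 3141 BTU/h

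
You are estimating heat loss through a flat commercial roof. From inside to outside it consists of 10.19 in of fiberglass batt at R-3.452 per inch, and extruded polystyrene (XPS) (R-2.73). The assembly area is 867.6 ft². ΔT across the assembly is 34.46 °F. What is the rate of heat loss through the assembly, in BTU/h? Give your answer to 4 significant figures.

10.19 × 3.452 = 35.176
R_total = 35.176 + 2.73 = 37.906 ft²·°F·h/BTU
Q = A·ΔT/R = 867.6 × 34.46 / 37.906 = 788.73 BTU/h

788.7 BTU/h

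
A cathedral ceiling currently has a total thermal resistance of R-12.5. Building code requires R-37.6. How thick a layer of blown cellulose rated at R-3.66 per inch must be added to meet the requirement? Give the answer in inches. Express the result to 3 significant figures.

6.86 in

ΔR = 37.6 − 12.5 = 25.1 ft²·°F·h/BTU
L = ΔR / (R/in) = 25.1/3.66 = 6.858 in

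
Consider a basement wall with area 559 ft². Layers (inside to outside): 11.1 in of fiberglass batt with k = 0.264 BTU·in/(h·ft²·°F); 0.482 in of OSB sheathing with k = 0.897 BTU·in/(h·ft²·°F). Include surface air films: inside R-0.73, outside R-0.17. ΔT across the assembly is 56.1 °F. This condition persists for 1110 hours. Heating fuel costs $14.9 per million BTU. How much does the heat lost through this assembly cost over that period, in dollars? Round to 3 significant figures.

11.1/0.264 = 42.05
0.482/0.897 = 0.5373
R_total = 0.73 + 42.05 + 0.5373 + 0.17 = 43.48 ft²·°F·h/BTU
Q = 559 × 56.1 / 43.48 = 721.2 BTU/h
E = 721.2 × 1110 = 800500 BTU
Cost = 800500/10⁶ × 14.9 = $11.93

11.9 dollars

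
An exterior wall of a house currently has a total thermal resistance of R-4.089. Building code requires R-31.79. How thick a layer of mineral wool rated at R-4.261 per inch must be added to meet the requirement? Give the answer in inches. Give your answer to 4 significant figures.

6.501 in

ΔR = 31.79 − 4.089 = 27.701 ft²·°F·h/BTU
L = ΔR / (R/in) = 27.701/4.261 = 6.5011 in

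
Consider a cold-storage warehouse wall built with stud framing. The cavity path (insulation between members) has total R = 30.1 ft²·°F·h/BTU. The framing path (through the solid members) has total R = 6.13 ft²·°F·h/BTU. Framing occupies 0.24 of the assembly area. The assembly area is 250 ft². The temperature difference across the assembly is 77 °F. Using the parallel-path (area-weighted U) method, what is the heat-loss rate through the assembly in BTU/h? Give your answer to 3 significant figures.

1240 BTU/h

U_eff = 0.76/30.1 + 0.24/6.13 = 0.02525 + 0.03915 = 0.0644
R_eff = 1/U_eff = 15.53 ft²·°F·h/BTU
Q = 250 × 77 / 15.53 = 1240 BTU/h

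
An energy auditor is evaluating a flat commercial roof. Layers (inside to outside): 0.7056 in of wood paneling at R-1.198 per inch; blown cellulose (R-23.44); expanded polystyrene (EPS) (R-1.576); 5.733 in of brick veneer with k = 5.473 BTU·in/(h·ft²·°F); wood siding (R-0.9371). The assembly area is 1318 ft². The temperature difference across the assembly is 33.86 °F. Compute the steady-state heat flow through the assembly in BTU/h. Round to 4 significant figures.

0.7056 × 1.198 = 0.84531
5.733/5.473 = 1.0475
R_total = 0.84531 + 23.44 + 1.576 + 1.0475 + 0.9371 = 27.846 ft²·°F·h/BTU
Q = A·ΔT/R = 1318 × 33.86 / 27.846 = 1602.7 BTU/h

1603 BTU/h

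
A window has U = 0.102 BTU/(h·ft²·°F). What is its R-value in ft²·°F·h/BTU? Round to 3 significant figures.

R = 1/U = 1/0.102 = 9.804

9.80 ft²·°F·h/BTU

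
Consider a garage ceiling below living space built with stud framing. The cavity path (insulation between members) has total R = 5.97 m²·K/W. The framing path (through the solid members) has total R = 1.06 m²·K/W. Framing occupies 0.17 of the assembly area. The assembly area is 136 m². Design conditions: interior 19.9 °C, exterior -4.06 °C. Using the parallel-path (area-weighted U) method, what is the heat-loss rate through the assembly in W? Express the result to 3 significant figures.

U_eff = 0.83/5.97 + 0.17/1.06 = 0.139 + 0.1604 = 0.2994
R_eff = 1/U_eff = 3.34 m²·K/W
Q = 136 × (19.9 − (-4.06)) / 3.34 = 975.6 W

976 W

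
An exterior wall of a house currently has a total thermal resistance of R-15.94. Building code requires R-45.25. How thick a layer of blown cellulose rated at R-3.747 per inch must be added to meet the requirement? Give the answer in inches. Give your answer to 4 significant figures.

ΔR = 45.25 − 15.94 = 29.31 ft²·°F·h/BTU
L = ΔR / (R/in) = 29.31/3.747 = 7.8223 in

7.822 in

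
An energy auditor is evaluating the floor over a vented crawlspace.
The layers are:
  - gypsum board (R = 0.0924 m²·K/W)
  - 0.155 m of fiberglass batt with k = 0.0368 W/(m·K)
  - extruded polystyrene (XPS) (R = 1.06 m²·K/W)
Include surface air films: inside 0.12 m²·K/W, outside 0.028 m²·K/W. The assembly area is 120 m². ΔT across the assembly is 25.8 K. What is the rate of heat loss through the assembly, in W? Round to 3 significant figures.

0.155/0.0368 = 4.212
R_total = 0.12 + 0.0924 + 4.212 + 1.06 + 0.028 = 5.512 m²·K/W
Q = A·ΔT/R = 120 × 25.8 / 5.512 = 561.6 W

562 W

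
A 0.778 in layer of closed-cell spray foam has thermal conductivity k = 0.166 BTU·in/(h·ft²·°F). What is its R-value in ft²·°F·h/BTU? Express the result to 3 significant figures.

4.69 ft²·°F·h/BTU

R = L/k = 0.778/0.166 = 4.687 ft²·°F·h/BTU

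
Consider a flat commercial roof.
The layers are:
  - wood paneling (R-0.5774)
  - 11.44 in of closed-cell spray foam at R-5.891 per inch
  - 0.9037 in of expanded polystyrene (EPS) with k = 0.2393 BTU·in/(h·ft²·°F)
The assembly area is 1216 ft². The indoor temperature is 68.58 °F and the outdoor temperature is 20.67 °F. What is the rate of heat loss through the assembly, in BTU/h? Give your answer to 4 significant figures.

812.0 BTU/h

11.44 × 5.891 = 67.393
0.9037/0.2393 = 3.7764
R_total = 0.5774 + 67.393 + 3.7764 = 71.747 ft²·°F·h/BTU
Q = A·ΔT/R = 1216 × (68.58 − 20.67) / 71.747 = 812 BTU/h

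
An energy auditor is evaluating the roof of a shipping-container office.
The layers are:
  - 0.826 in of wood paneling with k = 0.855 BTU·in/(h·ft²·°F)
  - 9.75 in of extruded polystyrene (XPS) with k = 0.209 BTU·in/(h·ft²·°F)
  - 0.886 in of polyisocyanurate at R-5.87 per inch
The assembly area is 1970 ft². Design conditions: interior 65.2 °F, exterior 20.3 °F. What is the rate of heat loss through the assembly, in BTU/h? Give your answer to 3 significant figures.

0.826/0.855 = 0.9661
9.75/0.209 = 46.65
0.886 × 5.87 = 5.201
R_total = 0.9661 + 46.65 + 5.201 = 52.82 ft²·°F·h/BTU
Q = A·ΔT/R = 1970 × (65.2 − 20.3) / 52.82 = 1675 BTU/h

1670 BTU/h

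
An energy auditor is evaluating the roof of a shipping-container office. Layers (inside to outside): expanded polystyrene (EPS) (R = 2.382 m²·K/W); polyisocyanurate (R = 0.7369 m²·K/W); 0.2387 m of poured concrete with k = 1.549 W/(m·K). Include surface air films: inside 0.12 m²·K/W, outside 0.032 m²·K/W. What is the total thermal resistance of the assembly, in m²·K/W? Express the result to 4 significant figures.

3.425 m²·K/W

0.2387/1.549 = 0.1541
R_total = 0.12 + 2.382 + 0.7369 + 0.1541 + 0.032 = 3.425 m²·K/W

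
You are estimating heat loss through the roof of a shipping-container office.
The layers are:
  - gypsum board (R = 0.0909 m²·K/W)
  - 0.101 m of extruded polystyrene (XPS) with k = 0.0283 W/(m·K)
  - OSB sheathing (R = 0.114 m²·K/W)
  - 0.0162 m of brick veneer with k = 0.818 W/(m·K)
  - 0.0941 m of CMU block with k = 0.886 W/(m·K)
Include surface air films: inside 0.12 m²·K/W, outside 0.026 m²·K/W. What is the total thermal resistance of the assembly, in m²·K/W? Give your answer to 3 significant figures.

4.05 m²·K/W

0.101/0.0283 = 3.569
0.0162/0.818 = 0.0198
0.0941/0.886 = 0.1062
R_total = 0.12 + 0.0909 + 3.569 + 0.114 + 0.0198 + 0.1062 + 0.026 = 4.046 m²·K/W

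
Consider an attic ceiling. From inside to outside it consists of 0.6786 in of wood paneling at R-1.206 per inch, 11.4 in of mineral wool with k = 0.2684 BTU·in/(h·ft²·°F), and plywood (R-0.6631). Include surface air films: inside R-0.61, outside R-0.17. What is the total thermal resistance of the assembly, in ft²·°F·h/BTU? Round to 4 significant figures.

44.74 ft²·°F·h/BTU

0.6786 × 1.206 = 0.81839
11.4/0.2684 = 42.474
R_total = 0.61 + 0.81839 + 42.474 + 0.6631 + 0.17 = 44.735 ft²·°F·h/BTU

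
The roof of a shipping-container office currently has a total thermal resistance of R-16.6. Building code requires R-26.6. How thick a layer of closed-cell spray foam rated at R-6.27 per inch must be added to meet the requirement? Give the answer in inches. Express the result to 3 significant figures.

1.59 in

ΔR = 26.6 − 16.6 = 10 ft²·°F·h/BTU
L = ΔR / (R/in) = 10/6.27 = 1.595 in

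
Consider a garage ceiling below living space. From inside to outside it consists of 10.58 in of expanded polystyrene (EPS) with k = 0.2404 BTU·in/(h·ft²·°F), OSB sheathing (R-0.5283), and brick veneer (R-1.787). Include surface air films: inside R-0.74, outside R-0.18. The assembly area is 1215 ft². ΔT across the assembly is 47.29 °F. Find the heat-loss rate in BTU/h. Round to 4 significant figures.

1216 BTU/h

10.58/0.2404 = 44.01
R_total = 0.74 + 44.01 + 0.5283 + 1.787 + 0.18 = 47.245 ft²·°F·h/BTU
Q = A·ΔT/R = 1215 × 47.29 / 47.245 = 1216.1 BTU/h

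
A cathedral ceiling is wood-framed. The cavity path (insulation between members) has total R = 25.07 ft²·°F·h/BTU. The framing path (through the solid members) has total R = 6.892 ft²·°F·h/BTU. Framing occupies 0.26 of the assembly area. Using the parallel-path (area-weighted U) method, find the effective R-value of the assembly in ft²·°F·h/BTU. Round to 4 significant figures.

U_eff = 0.74/25.07 + 0.26/6.892 = 0.029517 + 0.037725 = 0.067242
R_eff = 1/U_eff = 14.872 ft²·°F·h/BTU

14.87 ft²·°F·h/BTU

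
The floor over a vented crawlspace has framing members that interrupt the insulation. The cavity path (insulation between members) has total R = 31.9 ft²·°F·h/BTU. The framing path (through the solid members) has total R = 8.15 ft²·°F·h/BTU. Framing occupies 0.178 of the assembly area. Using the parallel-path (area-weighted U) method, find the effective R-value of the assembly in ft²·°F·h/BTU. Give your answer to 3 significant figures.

21.0 ft²·°F·h/BTU

U_eff = 0.822/31.9 + 0.178/8.15 = 0.02577 + 0.02184 = 0.04761
R_eff = 1/U_eff = 21 ft²·°F·h/BTU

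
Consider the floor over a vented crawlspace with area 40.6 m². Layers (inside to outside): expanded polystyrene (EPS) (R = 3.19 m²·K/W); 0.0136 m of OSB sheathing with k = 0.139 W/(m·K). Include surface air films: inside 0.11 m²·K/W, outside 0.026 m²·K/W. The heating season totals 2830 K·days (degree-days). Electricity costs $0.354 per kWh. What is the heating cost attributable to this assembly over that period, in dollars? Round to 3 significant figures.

285 dollars

0.0136/0.139 = 0.09784
R_total = 0.11 + 3.19 + 0.09784 + 0.026 = 3.424 m²·K/W
E = A × HDD × 24 / R / 1000 = 40.6 × 2830 × 24 / 3.424 / 1000 = 805.4 kWh
Cost = 805.4 × 0.354 = $285.1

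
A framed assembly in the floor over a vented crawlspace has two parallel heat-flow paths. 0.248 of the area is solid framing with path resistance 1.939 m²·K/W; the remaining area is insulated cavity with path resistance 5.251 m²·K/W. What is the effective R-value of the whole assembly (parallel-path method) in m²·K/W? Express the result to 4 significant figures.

3.689 m²·K/W

U_eff = 0.752/5.251 + 0.248/1.939 = 0.14321 + 0.1279 = 0.27111
R_eff = 1/U_eff = 3.6885 m²·K/W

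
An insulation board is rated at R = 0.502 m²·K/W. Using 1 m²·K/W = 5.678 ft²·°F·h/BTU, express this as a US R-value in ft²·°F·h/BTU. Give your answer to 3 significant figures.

2.85 ft²·°F·h/BTU

R_US = 0.502 × 5.678 = 2.85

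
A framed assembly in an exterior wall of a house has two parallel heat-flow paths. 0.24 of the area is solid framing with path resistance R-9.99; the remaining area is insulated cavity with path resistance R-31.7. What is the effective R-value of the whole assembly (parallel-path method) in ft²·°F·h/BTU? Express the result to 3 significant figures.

20.8 ft²·°F·h/BTU

U_eff = 0.76/31.7 + 0.24/9.99 = 0.02397 + 0.02402 = 0.048
R_eff = 1/U_eff = 20.83 ft²·°F·h/BTU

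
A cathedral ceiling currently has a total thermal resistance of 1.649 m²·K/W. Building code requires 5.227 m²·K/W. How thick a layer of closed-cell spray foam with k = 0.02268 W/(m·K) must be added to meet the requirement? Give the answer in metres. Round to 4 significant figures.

ΔR = 5.227 − 1.649 = 3.578 m²·K/W
L = ΔR × k = 3.578 × 0.02268 = 0.081149 m

0.08115 m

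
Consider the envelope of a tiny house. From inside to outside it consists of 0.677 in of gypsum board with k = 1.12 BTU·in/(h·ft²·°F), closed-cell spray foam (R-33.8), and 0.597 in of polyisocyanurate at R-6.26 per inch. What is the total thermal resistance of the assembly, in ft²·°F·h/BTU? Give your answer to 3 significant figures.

0.677/1.12 = 0.6045
0.597 × 6.26 = 3.737
R_total = 0.6045 + 33.8 + 3.737 = 38.14 ft²·°F·h/BTU

38.1 ft²·°F·h/BTU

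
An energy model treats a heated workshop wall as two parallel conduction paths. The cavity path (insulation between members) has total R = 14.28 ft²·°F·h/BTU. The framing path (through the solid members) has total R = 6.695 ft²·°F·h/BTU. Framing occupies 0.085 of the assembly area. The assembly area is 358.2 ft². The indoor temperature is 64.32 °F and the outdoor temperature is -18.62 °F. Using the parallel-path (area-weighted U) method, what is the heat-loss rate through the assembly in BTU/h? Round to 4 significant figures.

U_eff = 0.915/14.28 + 0.085/6.695 = 0.064076 + 0.012696 = 0.076772
R_eff = 1/U_eff = 13.026 ft²·°F·h/BTU
Q = 358.2 × (64.32 − (-18.62)) / 13.026 = 2280.8 BTU/h

2281 BTU/h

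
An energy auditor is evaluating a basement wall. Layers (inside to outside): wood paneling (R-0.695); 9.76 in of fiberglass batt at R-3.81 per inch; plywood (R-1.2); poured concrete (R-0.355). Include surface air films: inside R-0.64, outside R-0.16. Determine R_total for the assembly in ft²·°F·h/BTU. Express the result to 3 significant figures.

40.2 ft²·°F·h/BTU

9.76 × 3.81 = 37.19
R_total = 0.64 + 0.695 + 37.19 + 1.2 + 0.355 + 0.16 = 40.24 ft²·°F·h/BTU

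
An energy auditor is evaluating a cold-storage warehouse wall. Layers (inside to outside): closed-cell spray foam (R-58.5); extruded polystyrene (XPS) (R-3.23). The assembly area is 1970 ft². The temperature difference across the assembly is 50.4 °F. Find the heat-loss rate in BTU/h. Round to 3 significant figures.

R_total = 58.5 + 3.23 = 61.73 ft²·°F·h/BTU
Q = A·ΔT/R = 1970 × 50.4 / 61.73 = 1608 BTU/h

1610 BTU/h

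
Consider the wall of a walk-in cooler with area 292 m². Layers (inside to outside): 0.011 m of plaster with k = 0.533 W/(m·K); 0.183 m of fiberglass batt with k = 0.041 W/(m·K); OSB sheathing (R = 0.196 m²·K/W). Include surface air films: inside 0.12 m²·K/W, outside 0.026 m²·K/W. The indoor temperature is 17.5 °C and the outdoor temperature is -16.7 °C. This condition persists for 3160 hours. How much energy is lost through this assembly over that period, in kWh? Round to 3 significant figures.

0.011/0.533 = 0.02064
0.183/0.041 = 4.463
R_total = 0.12 + 0.02064 + 4.463 + 0.196 + 0.026 = 4.826 m²·K/W
Q = 292 × (17.5 − (-16.7)) / 4.826 = 2069 W
E = 2069 W × 3160 h / 1000 = 6539 kWh

6540 kWh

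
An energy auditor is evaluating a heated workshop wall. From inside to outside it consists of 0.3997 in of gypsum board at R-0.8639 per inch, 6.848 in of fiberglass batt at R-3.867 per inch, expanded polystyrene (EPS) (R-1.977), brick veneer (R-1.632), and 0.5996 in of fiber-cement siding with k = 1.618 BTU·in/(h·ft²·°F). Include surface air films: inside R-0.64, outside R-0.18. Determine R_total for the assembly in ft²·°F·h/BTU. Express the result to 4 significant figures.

31.63 ft²·°F·h/BTU

0.3997 × 0.8639 = 0.3453
6.848 × 3.867 = 26.481
0.5996/1.618 = 0.37058
R_total = 0.64 + 0.3453 + 26.481 + 1.977 + 1.632 + 0.37058 + 0.18 = 31.626 ft²·°F·h/BTU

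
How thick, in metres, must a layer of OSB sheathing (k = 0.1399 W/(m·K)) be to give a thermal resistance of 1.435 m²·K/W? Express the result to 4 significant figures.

L = R·k = 1.435 × 0.1399 = 0.20076 m

0.2008 m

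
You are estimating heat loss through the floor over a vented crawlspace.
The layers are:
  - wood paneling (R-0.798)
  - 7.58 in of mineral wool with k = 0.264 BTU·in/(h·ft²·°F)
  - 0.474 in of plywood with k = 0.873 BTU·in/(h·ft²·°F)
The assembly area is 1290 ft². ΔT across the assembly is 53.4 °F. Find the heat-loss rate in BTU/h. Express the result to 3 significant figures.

2290 BTU/h

7.58/0.264 = 28.71
0.474/0.873 = 0.543
R_total = 0.798 + 28.71 + 0.543 = 30.05 ft²·°F·h/BTU
Q = A·ΔT/R = 1290 × 53.4 / 30.05 = 2292 BTU/h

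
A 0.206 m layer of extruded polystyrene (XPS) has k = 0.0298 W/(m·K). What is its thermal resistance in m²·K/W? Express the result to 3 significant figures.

R = L/k = 0.206/0.0298 = 6.913 m²·K/W

6.91 m²·K/W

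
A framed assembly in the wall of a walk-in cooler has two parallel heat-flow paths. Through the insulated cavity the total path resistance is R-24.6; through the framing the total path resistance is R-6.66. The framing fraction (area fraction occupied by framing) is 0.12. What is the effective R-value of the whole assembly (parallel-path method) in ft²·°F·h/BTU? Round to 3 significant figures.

18.6 ft²·°F·h/BTU

U_eff = 0.88/24.6 + 0.12/6.66 = 0.03577 + 0.01802 = 0.05379
R_eff = 1/U_eff = 18.59 ft²·°F·h/BTU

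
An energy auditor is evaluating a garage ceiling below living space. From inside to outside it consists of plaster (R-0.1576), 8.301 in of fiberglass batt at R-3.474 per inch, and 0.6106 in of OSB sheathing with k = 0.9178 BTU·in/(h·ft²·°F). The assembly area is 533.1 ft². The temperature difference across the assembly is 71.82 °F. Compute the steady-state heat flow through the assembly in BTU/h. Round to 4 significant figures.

1291 BTU/h

8.301 × 3.474 = 28.838
0.6106/0.9178 = 0.66529
R_total = 0.1576 + 28.838 + 0.66529 = 29.661 ft²·°F·h/BTU
Q = A·ΔT/R = 533.1 × 71.82 / 29.661 = 1290.8 BTU/h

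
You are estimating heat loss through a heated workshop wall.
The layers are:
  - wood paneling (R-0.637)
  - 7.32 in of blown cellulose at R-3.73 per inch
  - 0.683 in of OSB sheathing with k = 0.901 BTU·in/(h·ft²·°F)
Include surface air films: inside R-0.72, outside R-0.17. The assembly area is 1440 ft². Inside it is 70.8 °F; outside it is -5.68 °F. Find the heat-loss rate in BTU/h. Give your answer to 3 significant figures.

7.32 × 3.73 = 27.3
0.683/0.901 = 0.758
R_total = 0.72 + 0.637 + 27.3 + 0.758 + 0.17 = 29.59 ft²·°F·h/BTU
Q = A·ΔT/R = 1440 × (70.8 − (-5.68)) / 29.59 = 3722 BTU/h

3720 BTU/h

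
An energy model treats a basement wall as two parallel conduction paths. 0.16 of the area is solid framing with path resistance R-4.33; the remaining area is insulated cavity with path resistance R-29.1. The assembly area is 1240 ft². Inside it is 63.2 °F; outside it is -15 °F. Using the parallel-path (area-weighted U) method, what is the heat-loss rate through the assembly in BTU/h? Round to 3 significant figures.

U_eff = 0.84/29.1 + 0.16/4.33 = 0.02887 + 0.03695 = 0.06582
R_eff = 1/U_eff = 15.19 ft²·°F·h/BTU
Q = 1240 × (63.2 − (-15)) / 15.19 = 6382 BTU/h

6380 BTU/h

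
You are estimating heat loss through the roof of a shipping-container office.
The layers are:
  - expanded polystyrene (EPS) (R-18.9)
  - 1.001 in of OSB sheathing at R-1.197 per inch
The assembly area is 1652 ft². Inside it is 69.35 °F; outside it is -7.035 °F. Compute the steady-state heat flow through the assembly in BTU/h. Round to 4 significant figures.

1.001 × 1.197 = 1.1982
R_total = 18.9 + 1.1982 = 20.098 ft²·°F·h/BTU
Q = A·ΔT/R = 1652 × (69.35 − (-7.035)) / 20.098 = 6278.6 BTU/h

6279 BTU/h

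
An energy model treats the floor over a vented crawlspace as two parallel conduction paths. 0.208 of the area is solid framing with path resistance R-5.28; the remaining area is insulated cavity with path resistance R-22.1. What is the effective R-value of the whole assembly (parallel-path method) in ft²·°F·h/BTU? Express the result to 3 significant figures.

13.3 ft²·°F·h/BTU

U_eff = 0.792/22.1 + 0.208/5.28 = 0.03584 + 0.03939 = 0.07523
R_eff = 1/U_eff = 13.29 ft²·°F·h/BTU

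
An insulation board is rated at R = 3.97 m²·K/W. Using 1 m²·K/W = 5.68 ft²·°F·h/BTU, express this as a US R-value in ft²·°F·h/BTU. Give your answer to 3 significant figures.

R_US = 3.97 × 5.68 = 22.55

22.5 ft²·°F·h/BTU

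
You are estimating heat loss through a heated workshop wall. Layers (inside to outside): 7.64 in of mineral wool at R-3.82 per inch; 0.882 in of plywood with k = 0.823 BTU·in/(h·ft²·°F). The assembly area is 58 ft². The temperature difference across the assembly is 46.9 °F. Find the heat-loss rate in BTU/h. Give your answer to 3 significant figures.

89.9 BTU/h

7.64 × 3.82 = 29.18
0.882/0.823 = 1.072
R_total = 29.18 + 1.072 = 30.26 ft²·°F·h/BTU
Q = A·ΔT/R = 58 × 46.9 / 30.26 = 89.9 BTU/h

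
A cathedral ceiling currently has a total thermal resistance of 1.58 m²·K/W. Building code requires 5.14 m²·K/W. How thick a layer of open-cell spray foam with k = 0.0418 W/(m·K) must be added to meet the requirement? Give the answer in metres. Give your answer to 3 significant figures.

ΔR = 5.14 − 1.58 = 3.56 m²·K/W
L = ΔR × k = 3.56 × 0.0418 = 0.1488 m

0.149 m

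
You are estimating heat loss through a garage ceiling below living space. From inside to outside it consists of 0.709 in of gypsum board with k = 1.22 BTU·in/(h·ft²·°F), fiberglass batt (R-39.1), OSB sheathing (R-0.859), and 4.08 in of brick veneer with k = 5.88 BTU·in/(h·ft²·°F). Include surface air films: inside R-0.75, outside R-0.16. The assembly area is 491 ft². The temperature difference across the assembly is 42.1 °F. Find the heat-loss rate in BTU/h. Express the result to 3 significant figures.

490 BTU/h

0.709/1.22 = 0.5811
4.08/5.88 = 0.6939
R_total = 0.75 + 0.5811 + 39.1 + 0.859 + 0.6939 + 0.16 = 42.14 ft²·°F·h/BTU
Q = A·ΔT/R = 491 × 42.1 / 42.14 = 490.5 BTU/h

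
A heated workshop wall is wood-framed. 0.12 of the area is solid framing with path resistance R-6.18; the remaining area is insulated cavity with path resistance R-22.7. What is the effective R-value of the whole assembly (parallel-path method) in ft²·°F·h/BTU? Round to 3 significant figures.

17.2 ft²·°F·h/BTU

U_eff = 0.88/22.7 + 0.12/6.18 = 0.03877 + 0.01942 = 0.05818
R_eff = 1/U_eff = 17.19 ft²·°F·h/BTU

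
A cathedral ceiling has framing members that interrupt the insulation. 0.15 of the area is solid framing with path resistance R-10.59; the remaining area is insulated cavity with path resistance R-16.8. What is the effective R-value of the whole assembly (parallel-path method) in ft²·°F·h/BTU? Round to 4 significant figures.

15.44 ft²·°F·h/BTU

U_eff = 0.85/16.8 + 0.15/10.59 = 0.050595 + 0.014164 = 0.06476
R_eff = 1/U_eff = 15.442 ft²·°F·h/BTU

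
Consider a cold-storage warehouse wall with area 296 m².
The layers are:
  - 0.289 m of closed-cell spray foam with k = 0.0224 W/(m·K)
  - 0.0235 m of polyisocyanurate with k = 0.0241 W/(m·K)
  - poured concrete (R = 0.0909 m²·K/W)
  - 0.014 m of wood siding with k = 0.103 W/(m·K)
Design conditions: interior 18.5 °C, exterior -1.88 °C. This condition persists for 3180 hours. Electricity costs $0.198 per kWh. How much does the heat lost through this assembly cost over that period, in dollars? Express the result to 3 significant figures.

269 dollars

0.289/0.0224 = 12.9
0.0235/0.0241 = 0.9751
0.014/0.103 = 0.1359
R_total = 12.9 + 0.9751 + 0.0909 + 0.1359 = 14.1 m²·K/W
Q = 296 × (18.5 − (-1.88)) / 14.1 = 427.7 W
E = 427.7 W × 3180 h / 1000 = 1360 kWh
Cost = 1360 × 0.198 = $269.3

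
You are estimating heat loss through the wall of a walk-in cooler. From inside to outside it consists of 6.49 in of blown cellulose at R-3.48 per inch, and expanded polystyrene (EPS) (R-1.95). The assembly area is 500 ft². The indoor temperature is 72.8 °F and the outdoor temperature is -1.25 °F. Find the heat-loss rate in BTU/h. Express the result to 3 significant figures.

1510 BTU/h

6.49 × 3.48 = 22.59
R_total = 22.59 + 1.95 = 24.54 ft²·°F·h/BTU
Q = A·ΔT/R = 500 × (72.8 − (-1.25)) / 24.54 = 1509 BTU/h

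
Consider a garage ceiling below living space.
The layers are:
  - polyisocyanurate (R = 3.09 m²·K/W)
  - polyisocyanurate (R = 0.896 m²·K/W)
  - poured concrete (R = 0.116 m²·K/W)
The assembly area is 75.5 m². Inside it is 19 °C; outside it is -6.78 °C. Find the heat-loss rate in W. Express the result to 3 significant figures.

474 W

R_total = 3.09 + 0.896 + 0.116 = 4.102 m²·K/W
Q = A·ΔT/R = 75.5 × (19 − (-6.78)) / 4.102 = 474.5 W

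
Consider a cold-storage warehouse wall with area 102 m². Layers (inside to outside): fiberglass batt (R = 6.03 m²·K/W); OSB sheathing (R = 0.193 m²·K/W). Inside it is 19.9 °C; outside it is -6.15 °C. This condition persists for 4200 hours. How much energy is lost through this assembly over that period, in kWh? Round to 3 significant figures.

R_total = 6.03 + 0.193 = 6.223 m²·K/W
Q = 102 × (19.9 − (-6.15)) / 6.223 = 427 W
E = 427 W × 4200 h / 1000 = 1793 kWh

1790 kWh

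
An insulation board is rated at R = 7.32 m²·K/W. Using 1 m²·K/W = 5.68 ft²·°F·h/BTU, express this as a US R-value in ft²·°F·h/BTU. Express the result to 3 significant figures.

41.6 ft²·°F·h/BTU

R_US = 7.32 × 5.68 = 41.58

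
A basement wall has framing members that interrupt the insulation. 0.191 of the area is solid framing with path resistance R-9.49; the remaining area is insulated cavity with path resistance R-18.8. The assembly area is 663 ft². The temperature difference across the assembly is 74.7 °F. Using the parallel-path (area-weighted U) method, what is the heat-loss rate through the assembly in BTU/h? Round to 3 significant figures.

U_eff = 0.809/18.8 + 0.191/9.49 = 0.04303 + 0.02013 = 0.06316
R_eff = 1/U_eff = 15.83 ft²·°F·h/BTU
Q = 663 × 74.7 / 15.83 = 3128 BTU/h

3130 BTU/h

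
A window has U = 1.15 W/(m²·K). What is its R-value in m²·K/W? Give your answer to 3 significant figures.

R = 1/U = 1/1.15 = 0.8696

0.870 m²·K/W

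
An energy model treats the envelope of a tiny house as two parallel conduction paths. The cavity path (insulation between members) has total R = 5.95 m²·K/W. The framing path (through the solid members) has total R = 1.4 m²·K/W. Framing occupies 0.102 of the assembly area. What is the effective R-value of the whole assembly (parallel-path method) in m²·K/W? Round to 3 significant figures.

4.47 m²·K/W

U_eff = 0.898/5.95 + 0.102/1.4 = 0.1509 + 0.07286 = 0.2238
R_eff = 1/U_eff = 4.469 m²·K/W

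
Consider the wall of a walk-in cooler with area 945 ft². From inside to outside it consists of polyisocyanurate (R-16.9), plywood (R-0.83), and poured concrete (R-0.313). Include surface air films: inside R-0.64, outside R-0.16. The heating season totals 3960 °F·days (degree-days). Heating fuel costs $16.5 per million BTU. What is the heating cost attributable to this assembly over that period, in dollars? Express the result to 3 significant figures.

R_total = 0.64 + 16.9 + 0.83 + 0.313 + 0.16 = 18.84 ft²·°F·h/BTU
E = A × HDD × 24 / R = 945 × 3960 × 24 / 18.84 = 4766000 BTU
Cost = 4766000/10⁶ × 16.5 = $78.65

78.6 dollars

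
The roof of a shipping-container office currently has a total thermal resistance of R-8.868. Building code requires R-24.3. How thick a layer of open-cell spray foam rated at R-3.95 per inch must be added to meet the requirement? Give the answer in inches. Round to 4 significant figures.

3.907 in

ΔR = 24.3 − 8.868 = 15.432 ft²·°F·h/BTU
L = ΔR / (R/in) = 15.432/3.95 = 3.9068 in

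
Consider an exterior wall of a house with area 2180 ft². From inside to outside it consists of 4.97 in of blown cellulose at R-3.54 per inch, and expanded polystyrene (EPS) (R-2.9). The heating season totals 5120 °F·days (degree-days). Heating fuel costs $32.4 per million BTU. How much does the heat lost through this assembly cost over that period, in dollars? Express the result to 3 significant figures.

424 dollars

4.97 × 3.54 = 17.59
R_total = 17.59 + 2.9 = 20.49 ft²·°F·h/BTU
E = A × HDD × 24 / R = 2180 × 5120 × 24 / 20.49 = 13070000 BTU
Cost = 13070000/10⁶ × 32.4 = $423.5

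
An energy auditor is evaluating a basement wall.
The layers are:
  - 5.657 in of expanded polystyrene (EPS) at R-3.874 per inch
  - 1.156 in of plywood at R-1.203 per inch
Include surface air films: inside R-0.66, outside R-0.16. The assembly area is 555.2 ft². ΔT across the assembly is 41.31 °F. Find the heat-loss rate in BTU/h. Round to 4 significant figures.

950.7 BTU/h

5.657 × 3.874 = 21.915
1.156 × 1.203 = 1.3907
R_total = 0.66 + 21.915 + 1.3907 + 0.16 = 24.126 ft²·°F·h/BTU
Q = A·ΔT/R = 555.2 × 41.31 / 24.126 = 950.65 BTU/h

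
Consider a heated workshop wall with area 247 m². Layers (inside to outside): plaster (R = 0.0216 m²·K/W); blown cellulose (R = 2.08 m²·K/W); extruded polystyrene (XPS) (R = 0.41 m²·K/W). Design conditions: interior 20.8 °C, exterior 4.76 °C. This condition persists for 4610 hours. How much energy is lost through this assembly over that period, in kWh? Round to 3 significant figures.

R_total = 0.0216 + 2.08 + 0.41 = 2.512 m²·K/W
Q = 247 × (20.8 − 4.76) / 2.512 = 1577 W
E = 1577 W × 4610 h / 1000 = 7272 kWh

7270 kWh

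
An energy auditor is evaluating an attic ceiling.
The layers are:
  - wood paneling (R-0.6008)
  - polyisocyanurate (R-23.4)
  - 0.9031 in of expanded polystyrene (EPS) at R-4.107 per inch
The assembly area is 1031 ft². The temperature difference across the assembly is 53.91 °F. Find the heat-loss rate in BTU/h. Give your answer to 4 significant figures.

0.9031 × 4.107 = 3.709
R_total = 0.6008 + 23.4 + 3.709 = 27.71 ft²·°F·h/BTU
Q = A·ΔT/R = 1031 × 53.91 / 27.71 = 2005.8 BTU/h

2006 BTU/h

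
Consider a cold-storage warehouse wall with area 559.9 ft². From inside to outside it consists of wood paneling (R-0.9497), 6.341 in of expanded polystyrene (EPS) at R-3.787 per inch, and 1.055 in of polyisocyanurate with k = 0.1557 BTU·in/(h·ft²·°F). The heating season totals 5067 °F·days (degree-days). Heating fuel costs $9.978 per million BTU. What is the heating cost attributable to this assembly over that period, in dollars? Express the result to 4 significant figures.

21.41 dollars

6.341 × 3.787 = 24.013
1.055/0.1557 = 6.7759
R_total = 0.9497 + 24.013 + 6.7759 = 31.739 ft²·°F·h/BTU
E = A × HDD × 24 / R = 559.9 × 5067 × 24 / 31.739 = 2145300 BTU
Cost = 2145300/10⁶ × 9.978 = $21.405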